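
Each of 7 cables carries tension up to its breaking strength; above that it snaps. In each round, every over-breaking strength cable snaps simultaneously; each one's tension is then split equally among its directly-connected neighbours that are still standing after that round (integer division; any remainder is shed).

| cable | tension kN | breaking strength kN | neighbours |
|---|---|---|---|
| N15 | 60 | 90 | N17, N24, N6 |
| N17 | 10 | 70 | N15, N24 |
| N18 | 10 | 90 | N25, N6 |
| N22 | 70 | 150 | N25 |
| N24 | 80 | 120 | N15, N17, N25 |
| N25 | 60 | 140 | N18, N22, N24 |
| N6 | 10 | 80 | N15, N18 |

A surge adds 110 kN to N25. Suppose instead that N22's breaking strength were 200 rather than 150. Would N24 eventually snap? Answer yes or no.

yes

With N22's breaking strength at 200:
Round 1 — N25 at 170 > 140. N25 snaps.
  N25 sheds 170 kN to N18, N22, N24: 56 each (2 lost).
    N18: 10+56 = 66 ≤ 90
    N22: 70+56 = 126 ≤ 200
    N24: 80+56 = 136 > 120
Round 2 — N24 snaps.
  N24 sheds 136 kN to N15, N17: 68 each.
    N15: 60+68 = 128 > 90
    N17: 10+68 = 78 > 70
Round 3 — N15, N17 snap.
  N15 sheds 128 kN to N6: 128 each.
    N6: 10+128 = 138 > 80
  N17 sheds 78 kN: no online neighbours, lost.
Round 4 — N6 snaps.
  N6 sheds 138 kN to N18: 138 each.
    N18: 66+138 = 204 > 90
Round 5 — N18 snaps.
  N18 sheds 204 kN: no online neighbours, lost.
No further breaks.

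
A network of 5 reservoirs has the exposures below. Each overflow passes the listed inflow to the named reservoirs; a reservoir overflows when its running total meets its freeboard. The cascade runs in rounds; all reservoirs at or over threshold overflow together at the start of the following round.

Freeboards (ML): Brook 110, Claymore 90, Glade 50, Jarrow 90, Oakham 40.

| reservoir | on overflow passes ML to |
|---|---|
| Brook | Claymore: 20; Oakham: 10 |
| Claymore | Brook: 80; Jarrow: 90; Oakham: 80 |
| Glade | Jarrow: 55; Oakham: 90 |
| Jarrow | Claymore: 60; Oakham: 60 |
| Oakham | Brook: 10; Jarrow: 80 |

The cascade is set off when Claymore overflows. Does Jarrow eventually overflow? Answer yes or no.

Round 1 — Claymore overflows (initial).
  Brook: +80 → 80 < 110
  Jarrow: +90 → 90 ≥ 90
  Oakham: +80 → 80 ≥ 40
Round 2 — Jarrow, Oakham overflow.
  Brook: +10 → 90 < 110
No further overflows.

yes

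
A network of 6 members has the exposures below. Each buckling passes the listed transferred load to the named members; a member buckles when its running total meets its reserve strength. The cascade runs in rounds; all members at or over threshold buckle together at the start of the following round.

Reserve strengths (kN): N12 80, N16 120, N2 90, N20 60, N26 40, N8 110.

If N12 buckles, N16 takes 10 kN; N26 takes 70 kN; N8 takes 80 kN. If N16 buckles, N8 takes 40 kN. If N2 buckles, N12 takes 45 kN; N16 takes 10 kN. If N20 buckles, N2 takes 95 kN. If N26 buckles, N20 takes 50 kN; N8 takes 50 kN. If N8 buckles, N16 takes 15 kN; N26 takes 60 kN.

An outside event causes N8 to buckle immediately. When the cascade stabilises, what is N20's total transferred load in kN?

50

Round 1 — N8 buckles (initial).
  N16: +15 → 15 < 120
  N26: +60 → 60 ≥ 40
Round 2 — N26 buckles.
  N20: +50 → 50 < 60
No further bucklings.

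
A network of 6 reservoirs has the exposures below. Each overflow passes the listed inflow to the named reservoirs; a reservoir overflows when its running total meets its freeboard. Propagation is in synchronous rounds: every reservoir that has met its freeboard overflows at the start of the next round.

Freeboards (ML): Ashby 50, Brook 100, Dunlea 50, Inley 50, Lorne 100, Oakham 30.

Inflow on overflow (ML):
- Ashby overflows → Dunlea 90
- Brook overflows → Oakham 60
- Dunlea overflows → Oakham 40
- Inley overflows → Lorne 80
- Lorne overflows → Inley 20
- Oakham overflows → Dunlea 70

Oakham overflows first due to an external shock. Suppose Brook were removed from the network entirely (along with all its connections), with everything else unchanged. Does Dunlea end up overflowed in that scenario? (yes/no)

yes

With Brook removed:
Round 1 — Oakham overflows (initial).
  Dunlea: +70 → 70 ≥ 50
Round 2 — Dunlea overflows.
No further overflows.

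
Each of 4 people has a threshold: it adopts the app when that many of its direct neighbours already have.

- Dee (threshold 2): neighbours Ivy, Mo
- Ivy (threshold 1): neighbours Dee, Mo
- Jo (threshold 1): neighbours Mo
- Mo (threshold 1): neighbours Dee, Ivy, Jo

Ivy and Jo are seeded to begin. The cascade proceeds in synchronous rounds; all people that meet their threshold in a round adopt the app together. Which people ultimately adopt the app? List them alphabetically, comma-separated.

Dee, Ivy, Jo, Mo

Round 1 — Ivy, Jo adopt the app (initial).
Round 2 — checking thresholds:
  Dee: 1 of 2 neighbours < 2, below threshold.
  Mo: 2 of 3 neighbours ≥ 1, adopts the app.
Round 3 — checking thresholds:
  Dee: 2 of 2 neighbours ≥ 2, adopts the app.
Round 4 — no new adoptions; cascade stops.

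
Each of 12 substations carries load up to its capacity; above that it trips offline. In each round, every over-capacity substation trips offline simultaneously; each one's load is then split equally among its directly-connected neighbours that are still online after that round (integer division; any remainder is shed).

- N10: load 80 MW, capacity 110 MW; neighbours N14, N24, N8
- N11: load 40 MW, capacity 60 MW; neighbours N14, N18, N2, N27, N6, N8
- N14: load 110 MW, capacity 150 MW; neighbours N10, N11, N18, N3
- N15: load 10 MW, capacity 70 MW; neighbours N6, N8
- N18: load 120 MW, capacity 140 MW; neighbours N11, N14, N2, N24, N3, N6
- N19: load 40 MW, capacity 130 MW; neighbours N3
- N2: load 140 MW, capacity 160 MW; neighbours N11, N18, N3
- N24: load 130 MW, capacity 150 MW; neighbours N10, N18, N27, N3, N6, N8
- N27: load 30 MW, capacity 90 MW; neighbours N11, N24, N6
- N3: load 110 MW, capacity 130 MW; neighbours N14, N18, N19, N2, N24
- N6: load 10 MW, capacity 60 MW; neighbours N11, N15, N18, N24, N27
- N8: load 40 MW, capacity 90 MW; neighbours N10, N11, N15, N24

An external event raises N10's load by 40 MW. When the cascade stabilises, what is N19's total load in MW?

Round 1 — N10 at 120 > 110. N10 trips offline.
  N10 sheds 120 MW to N14, N24, N8: 40 each.
    N14: 110+40 = 150 ≤ 150
    N24: 130+40 = 170 > 150
    N8: 40+40 = 80 ≤ 90
Round 2 — N24 trips offline.
  N24 sheds 170 MW to N18, N27, N3, N6, N8: 34 each.
    N18: 120+34 = 154 > 140
    N27: 30+34 = 64 ≤ 90
    N3: 110+34 = 144 > 130
    N6: 10+34 = 44 ≤ 60
    N8: 80+34 = 114 > 90
Round 3 — N18, N3, N8 trip offline.
  N18 sheds 154 MW to N11, N14, N2, N6: 38 each (2 lost).
    N11: 40+38 = 78 > 60
    N14: 150+38 = 188 > 150
    N2: 140+38 = 178 > 160
    N6: 44+38 = 82 > 60
  N3 sheds 144 MW to N14, N19, N2: 48 each.
    N14: 188+48 = 236 > 150
    N19: 40+48 = 88 ≤ 130
    N2: 178+48 = 226 > 160
  N8 sheds 114 MW to N11, N15: 57 each.
    N11: 78+57 = 135 > 60
    N15: 10+57 = 67 ≤ 70
Round 4 — N11, N14, N2, N6 trip offline.
  N11 sheds 135 MW to N27: 135 each.
    N27: 64+135 = 199 > 90
  N14 sheds 236 MW: no online neighbours, lost.
  N2 sheds 226 MW: no online neighbours, lost.
  N6 sheds 82 MW to N15, N27: 41 each.
    N15: 67+41 = 108 > 70
    N27: 199+41 = 240 > 90
Round 5 — N15, N27 trip offline.
  N15 sheds 108 MW: no online neighbours, lost.
  N27 sheds 240 MW: no online neighbours, lost.
No further trips.

88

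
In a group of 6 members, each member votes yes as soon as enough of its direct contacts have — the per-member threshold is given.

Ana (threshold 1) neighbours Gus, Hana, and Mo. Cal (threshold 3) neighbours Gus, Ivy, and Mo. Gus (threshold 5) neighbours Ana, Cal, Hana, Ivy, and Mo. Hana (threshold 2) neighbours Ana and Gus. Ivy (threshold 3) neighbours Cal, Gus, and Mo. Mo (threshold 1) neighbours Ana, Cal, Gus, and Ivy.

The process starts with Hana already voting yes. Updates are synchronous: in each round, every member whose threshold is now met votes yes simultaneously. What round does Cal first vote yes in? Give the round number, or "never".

Round 1 — Hana votes yes (initial).
Round 2 — checking thresholds:
  Ana: 1 of 3 neighbours ≥ 1, votes yes.
  Gus: 1 of 5 neighbours < 5, holds.
Round 3 — checking thresholds:
  Gus: 2 of 5 neighbours < 5, holds.
  Mo: 1 of 4 neighbours ≥ 1, votes yes.
Round 4 — no new yes votes; cascade stops.

never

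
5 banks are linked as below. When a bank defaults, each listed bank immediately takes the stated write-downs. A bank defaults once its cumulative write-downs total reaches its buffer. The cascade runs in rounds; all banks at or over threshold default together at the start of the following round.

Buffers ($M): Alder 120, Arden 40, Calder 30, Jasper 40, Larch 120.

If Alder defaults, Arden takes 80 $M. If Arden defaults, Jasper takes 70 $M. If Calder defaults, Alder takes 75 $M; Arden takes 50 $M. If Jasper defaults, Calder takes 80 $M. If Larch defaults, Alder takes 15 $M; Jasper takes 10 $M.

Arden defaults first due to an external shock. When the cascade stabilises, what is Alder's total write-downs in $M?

Round 1 — Arden defaults (initial).
  Jasper: +70 → 70 ≥ 40
Round 2 — Jasper defaults.
  Calder: +80 → 80 ≥ 30
Round 3 — Calder defaults.
  Alder: +75 → 75 < 120
No further defaults.

75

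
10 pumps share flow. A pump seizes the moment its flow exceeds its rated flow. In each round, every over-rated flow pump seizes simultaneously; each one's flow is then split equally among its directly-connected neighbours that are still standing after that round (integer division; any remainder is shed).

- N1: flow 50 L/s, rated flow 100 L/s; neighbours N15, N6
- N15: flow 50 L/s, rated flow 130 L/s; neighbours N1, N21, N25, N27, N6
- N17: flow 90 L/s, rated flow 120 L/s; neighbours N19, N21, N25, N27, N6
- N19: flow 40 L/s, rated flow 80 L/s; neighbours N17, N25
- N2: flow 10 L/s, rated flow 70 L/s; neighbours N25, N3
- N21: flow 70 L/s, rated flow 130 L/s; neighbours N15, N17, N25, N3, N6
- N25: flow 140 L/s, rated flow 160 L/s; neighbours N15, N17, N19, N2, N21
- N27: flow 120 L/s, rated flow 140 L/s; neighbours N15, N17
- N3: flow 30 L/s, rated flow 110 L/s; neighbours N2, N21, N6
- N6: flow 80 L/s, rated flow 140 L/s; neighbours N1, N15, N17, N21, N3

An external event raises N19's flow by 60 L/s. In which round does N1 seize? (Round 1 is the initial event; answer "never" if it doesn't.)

Round 1 — N19 at 100 > 80. N19 seizes.
  N19 sheds 100 L/s to N17, N25: 50 each.
    N17: 90+50 = 140 > 120
    N25: 140+50 = 190 > 160
Round 2 — N17, N25 seize.
  N17 sheds 140 L/s to N21, N27, N6: 46 each (2 lost).
    N21: 70+46 = 116 ≤ 130
    N27: 120+46 = 166 > 140
    N6: 80+46 = 126 ≤ 140
  N25 sheds 190 L/s to N15, N2, N21: 63 each (1 lost).
    N15: 50+63 = 113 ≤ 130
    N2: 10+63 = 73 > 70
    N21: 116+63 = 179 > 130
Round 3 — N2, N21, N27 seize.
  N2 sheds 73 L/s to N3: 73 each.
    N3: 30+73 = 103 ≤ 110
  N21 sheds 179 L/s to N15, N3, N6: 59 each (2 lost).
    N15: 113+59 = 172 > 130
    N3: 103+59 = 162 > 110
    N6: 126+59 = 185 > 140
  N27 sheds 166 L/s to N15: 166 each.
    N15: 172+166 = 338 > 130
Round 4 — N15, N3, N6 seize.
  N15 sheds 338 L/s to N1: 338 each.
    N1: 50+338 = 388 > 100
  N3 sheds 162 L/s: no online neighbours, lost.
  N6 sheds 185 L/s to N1: 185 each.
    N1: 388+185 = 573 > 100
Round 5 — N1 seizes.
  N1 sheds 573 L/s: no online neighbours, lost.
No further seizures.

5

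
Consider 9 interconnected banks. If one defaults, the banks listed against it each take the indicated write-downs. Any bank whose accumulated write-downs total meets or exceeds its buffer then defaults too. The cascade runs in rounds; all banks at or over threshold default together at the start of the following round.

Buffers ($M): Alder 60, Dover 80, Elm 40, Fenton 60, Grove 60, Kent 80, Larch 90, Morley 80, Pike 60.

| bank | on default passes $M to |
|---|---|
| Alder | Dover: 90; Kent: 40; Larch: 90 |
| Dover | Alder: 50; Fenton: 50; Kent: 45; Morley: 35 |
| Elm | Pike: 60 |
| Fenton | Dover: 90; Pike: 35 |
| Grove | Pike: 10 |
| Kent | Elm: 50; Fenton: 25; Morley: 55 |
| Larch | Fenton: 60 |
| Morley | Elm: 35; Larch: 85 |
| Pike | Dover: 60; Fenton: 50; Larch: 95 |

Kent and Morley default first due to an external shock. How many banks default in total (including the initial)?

Round 1 — Kent, Morley default (initial).
  Elm: +50+35 → 85 ≥ 40
  Fenton: +25 → 25 < 60
  Larch: +85 → 85 < 90
Round 2 — Elm defaults.
  Pike: +60 → 60 ≥ 60
Round 3 — Pike defaults.
  Dover: +60 → 60 < 80
  Fenton: +50 → 75 ≥ 60
  Larch: +95 → 180 ≥ 90
Round 4 — Fenton, Larch default.
  Dover: +90 → 150 ≥ 80
Round 5 — Dover defaults.
  Alder: +50 → 50 < 60
No further defaults.

7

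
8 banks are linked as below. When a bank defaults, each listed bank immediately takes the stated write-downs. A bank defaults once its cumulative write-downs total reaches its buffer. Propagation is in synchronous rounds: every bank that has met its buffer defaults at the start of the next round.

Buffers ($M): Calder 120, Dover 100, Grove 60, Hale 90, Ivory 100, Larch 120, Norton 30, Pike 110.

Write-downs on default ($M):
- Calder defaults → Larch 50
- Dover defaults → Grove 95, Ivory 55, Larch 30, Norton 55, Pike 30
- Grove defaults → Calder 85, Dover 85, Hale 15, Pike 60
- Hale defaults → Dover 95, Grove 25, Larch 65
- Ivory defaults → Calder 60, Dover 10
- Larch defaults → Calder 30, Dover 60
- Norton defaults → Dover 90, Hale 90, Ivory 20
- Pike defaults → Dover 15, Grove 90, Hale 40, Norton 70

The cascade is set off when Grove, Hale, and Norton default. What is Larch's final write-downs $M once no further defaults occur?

Round 1 — Grove, Hale, Norton default (initial).
  Calder: +85 → 85 < 120
  Dover: +85+95+90 → 270 ≥ 100
  Ivory: +20 → 20 < 100
  Larch: +65 → 65 < 120
  Pike: +60 → 60 < 110
Round 2 — Dover defaults.
  Ivory: +55 → 75 < 100
  Larch: +30 → 95 < 120
  Pike: +30 → 90 < 110
No further defaults.

95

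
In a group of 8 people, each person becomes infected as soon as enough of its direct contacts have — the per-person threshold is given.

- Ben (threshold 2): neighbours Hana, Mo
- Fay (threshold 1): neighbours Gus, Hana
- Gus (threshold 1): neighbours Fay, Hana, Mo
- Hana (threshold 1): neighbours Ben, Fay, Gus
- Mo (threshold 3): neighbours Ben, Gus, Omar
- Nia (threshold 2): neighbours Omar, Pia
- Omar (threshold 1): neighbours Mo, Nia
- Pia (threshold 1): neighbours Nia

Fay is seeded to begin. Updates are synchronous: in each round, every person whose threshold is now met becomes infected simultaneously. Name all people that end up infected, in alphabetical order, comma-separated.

Round 1 — Fay becomes infected (initial).
Round 2 — checking thresholds:
  Gus: 1 of 3 neighbours ≥ 1, becomes infected.
  Hana: 1 of 3 neighbours ≥ 1, becomes infected.
Round 3 — no new infections; cascade stops.

Fay, Gus, Hana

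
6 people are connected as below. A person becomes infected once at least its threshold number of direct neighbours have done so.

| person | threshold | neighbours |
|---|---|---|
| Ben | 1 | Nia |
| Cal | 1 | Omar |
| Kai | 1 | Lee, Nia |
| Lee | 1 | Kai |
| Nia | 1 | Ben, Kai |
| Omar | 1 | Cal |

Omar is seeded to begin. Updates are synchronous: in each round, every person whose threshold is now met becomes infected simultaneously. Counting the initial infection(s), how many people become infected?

2

Round 1 — Omar becomes infected (initial).
Round 2 — checking thresholds:
  Cal: 1 of 1 neighbours ≥ 1, becomes infected.
Round 3 — no new infections; cascade stops.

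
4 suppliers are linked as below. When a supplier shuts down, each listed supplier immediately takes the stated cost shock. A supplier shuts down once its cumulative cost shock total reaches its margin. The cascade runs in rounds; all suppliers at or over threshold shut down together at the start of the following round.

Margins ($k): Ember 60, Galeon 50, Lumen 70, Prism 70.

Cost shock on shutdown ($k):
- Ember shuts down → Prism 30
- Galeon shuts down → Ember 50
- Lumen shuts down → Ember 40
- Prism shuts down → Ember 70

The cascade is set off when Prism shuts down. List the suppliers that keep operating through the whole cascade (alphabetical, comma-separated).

Round 1 — Prism shuts down (initial).
  Ember: +70 → 70 ≥ 60
Round 2 — Ember shuts down.
No further shutdowns.

Galeon, Lumen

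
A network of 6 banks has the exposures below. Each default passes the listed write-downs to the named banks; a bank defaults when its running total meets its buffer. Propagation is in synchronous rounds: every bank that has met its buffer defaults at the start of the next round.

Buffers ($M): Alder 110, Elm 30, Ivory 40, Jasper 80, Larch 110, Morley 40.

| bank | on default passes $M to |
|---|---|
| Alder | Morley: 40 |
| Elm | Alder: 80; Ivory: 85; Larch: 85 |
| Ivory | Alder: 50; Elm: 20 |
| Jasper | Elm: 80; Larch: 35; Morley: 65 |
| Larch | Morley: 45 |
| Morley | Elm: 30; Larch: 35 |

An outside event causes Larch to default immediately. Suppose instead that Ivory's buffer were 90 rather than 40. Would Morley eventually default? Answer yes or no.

With Ivory's buffer at 90:
Round 1 — Larch defaults (initial).
  Morley: +45 → 45 ≥ 40
Round 2 — Morley defaults.
  Elm: +30 → 30 ≥ 30
Round 3 — Elm defaults.
  Alder: +80 → 80 < 110
  Ivory: +85 → 85 < 90
No further defaults.

yes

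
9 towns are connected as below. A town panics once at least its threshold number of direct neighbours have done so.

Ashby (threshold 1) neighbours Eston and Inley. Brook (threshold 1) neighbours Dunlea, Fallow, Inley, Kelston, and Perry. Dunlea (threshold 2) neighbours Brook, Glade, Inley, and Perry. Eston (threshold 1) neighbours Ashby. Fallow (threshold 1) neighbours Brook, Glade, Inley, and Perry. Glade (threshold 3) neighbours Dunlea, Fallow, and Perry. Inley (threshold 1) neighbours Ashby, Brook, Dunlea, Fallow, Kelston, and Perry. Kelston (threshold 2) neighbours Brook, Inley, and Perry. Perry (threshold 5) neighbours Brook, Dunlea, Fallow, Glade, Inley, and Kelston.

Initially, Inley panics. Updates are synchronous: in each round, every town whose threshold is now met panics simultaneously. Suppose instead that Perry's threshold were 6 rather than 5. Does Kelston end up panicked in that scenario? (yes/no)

With Perry's threshold at 6:
Round 1 — Inley panics (initial).
Round 2 — checking thresholds:
  Ashby: 1 of 2 neighbours ≥ 1, panics.
  Brook: 1 of 5 neighbours ≥ 1, panics.
  Dunlea: 1 of 4 neighbours < 2, not yet.
  Fallow: 1 of 4 neighbours ≥ 1, panics.
  Kelston: 1 of 3 neighbours < 2, not yet.
  Perry: 1 of 6 neighbours < 6, not yet.
Round 3 — checking thresholds:
  Dunlea: 2 of 4 neighbours ≥ 2, panics.
  Eston: 1 of 1 neighbours ≥ 1, panics.
  Glade: 1 of 3 neighbours < 3, not yet.
  Kelston: 2 of 3 neighbours ≥ 2, panics.
  Perry: 3 of 6 neighbours < 6, not yet.
Round 4 — no new panics; cascade stops.

yes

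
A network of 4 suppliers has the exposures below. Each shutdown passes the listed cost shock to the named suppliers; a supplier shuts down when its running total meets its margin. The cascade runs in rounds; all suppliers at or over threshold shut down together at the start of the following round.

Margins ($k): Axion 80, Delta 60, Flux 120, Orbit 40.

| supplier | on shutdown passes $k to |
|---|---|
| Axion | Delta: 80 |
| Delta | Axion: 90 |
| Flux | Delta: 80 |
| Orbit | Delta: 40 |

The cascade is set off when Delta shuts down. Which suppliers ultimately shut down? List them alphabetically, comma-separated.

Axion, Delta

Round 1 — Delta shuts down (initial).
  Axion: +90 → 90 ≥ 80
Round 2 — Axion shuts down.
No further shutdowns.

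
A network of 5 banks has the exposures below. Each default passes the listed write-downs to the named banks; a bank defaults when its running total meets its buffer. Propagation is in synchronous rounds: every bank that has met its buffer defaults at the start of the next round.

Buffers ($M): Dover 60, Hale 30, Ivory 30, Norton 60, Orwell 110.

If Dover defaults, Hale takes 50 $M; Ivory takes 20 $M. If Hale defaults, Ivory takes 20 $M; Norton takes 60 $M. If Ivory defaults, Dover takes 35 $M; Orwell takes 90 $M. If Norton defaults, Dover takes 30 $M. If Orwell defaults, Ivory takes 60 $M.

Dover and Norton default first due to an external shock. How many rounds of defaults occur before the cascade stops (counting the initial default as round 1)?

Round 1 — Dover, Norton default (initial).
  Hale: +50 → 50 ≥ 30
  Ivory: +20 → 20 < 30
Round 2 — Hale defaults.
  Ivory: +20 → 40 ≥ 30
Round 3 — Ivory defaults.
  Orwell: +90 → 90 < 110
No further defaults.

3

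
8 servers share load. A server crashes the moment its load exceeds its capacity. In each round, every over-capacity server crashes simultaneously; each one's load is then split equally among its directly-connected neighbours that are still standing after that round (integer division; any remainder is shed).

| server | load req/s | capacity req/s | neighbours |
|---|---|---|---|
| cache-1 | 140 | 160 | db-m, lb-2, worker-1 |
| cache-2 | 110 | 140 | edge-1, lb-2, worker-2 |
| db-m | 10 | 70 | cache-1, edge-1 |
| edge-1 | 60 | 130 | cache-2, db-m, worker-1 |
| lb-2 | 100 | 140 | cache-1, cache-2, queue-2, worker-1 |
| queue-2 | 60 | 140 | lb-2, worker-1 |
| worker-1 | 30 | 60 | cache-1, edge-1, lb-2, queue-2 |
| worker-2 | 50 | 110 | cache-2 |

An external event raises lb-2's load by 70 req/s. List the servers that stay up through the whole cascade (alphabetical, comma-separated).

Round 1 — lb-2 at 170 > 140. lb-2 crashes.
  lb-2 sheds 170 req/s to cache-1, cache-2, queue-2, worker-1: 42 each (2 lost).
    cache-1: 140+42 = 182 > 160
    cache-2: 110+42 = 152 > 140
    queue-2: 60+42 = 102 ≤ 140
    worker-1: 30+42 = 72 > 60
Round 2 — cache-1, cache-2, worker-1 crash.
  cache-1 sheds 182 req/s to db-m: 182 each.
    db-m: 10+182 = 192 > 70
  cache-2 sheds 152 req/s to edge-1, worker-2: 76 each.
    edge-1: 60+76 = 136 > 130
    worker-2: 50+76 = 126 > 110
  worker-1 sheds 72 req/s to edge-1, queue-2: 36 each.
    edge-1: 136+36 = 172 > 130
    queue-2: 102+36 = 138 ≤ 140
Round 3 — db-m, edge-1, worker-2 crash.
  db-m sheds 192 req/s: no online neighbours, lost.
  edge-1 sheds 172 req/s: no online neighbours, lost.
  worker-2 sheds 126 req/s: no online neighbours, lost.
No further crashes.

queue-2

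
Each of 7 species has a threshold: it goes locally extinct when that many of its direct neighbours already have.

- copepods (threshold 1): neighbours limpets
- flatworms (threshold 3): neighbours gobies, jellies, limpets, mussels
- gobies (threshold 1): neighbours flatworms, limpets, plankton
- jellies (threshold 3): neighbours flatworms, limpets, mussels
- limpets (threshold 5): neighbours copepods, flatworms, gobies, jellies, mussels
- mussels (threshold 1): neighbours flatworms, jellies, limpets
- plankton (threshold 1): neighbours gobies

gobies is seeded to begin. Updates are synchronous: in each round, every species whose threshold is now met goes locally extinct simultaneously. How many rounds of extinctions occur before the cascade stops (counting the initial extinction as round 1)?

Round 1 — gobies goes locally extinct (initial).
Round 2 — checking thresholds:
  flatworms: 1 of 4 neighbours < 3, not yet.
  limpets: 1 of 5 neighbours < 5, not yet.
  plankton: 1 of 1 neighbours ≥ 1, goes locally extinct.
Round 3 — no new extinctions; cascade stops.

2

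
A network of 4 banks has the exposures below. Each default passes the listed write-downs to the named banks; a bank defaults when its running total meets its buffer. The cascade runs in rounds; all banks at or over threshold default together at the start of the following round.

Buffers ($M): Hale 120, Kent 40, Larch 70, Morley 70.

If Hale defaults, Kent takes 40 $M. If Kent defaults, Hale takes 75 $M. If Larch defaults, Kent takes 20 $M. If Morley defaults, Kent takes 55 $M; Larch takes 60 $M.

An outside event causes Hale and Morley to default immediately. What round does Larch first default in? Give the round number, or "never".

never

Round 1 — Hale, Morley default (initial).
  Kent: +40+55 → 95 ≥ 40
  Larch: +60 → 60 < 70
Round 2 — Kent defaults.
No further defaults.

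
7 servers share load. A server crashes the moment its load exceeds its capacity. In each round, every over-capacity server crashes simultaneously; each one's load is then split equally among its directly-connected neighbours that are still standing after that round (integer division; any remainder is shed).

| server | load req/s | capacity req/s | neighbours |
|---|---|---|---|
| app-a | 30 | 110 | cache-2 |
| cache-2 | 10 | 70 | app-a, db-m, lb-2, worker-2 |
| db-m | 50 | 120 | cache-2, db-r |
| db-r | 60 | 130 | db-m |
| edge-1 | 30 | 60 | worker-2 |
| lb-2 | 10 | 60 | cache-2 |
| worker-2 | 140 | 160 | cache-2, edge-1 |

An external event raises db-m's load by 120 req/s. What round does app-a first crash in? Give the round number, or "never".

Round 1 — db-m at 170 > 120. db-m crashes.
  db-m sheds 170 req/s to cache-2, db-r: 85 each.
    cache-2: 10+85 = 95 > 70
    db-r: 60+85 = 145 > 130
Round 2 — cache-2, db-r crash.
  cache-2 sheds 95 req/s to app-a, lb-2, worker-2: 31 each (2 lost).
    app-a: 30+31 = 61 ≤ 110
    lb-2: 10+31 = 41 ≤ 60
    worker-2: 140+31 = 171 > 160
  db-r sheds 145 req/s: no online neighbours, lost.
Round 3 — worker-2 crashes.
  worker-2 sheds 171 req/s to edge-1: 171 each.
    edge-1: 30+171 = 201 > 60
Round 4 — edge-1 crashes.
  edge-1 sheds 201 req/s: no online neighbours, lost.
No further crashes.

never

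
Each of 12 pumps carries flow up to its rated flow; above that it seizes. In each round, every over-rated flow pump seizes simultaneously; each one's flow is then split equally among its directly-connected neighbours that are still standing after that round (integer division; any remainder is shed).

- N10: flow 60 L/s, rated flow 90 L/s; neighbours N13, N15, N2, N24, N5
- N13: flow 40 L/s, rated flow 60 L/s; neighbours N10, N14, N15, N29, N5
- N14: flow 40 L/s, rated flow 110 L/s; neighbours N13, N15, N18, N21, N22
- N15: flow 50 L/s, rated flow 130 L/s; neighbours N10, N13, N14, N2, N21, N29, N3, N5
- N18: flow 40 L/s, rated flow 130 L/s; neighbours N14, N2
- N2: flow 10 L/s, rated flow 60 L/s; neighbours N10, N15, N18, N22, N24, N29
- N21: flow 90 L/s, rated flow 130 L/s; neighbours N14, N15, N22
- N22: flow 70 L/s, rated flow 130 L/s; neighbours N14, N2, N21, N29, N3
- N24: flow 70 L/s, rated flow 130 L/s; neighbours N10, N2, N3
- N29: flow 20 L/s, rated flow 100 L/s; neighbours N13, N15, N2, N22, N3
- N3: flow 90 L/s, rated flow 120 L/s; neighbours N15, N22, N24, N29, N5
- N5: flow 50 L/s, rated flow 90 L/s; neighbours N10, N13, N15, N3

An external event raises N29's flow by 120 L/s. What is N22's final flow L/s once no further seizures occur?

Round 1 — N29 at 140 > 100. N29 seizes.
  N29 sheds 140 L/s to N13, N15, N2, N22, N3: 28 each.
    N13: 40+28 = 68 > 60
    N15: 50+28 = 78 ≤ 130
    N2: 10+28 = 38 ≤ 60
    N22: 70+28 = 98 ≤ 130
    N3: 90+28 = 118 ≤ 120
Round 2 — N13 seizes.
  N13 sheds 68 L/s to N10, N14, N15, N5: 17 each.
    N10: 60+17 = 77 ≤ 90
    N14: 40+17 = 57 ≤ 110
    N15: 78+17 = 95 ≤ 130
    N5: 50+17 = 67 ≤ 90
No further seizures.

98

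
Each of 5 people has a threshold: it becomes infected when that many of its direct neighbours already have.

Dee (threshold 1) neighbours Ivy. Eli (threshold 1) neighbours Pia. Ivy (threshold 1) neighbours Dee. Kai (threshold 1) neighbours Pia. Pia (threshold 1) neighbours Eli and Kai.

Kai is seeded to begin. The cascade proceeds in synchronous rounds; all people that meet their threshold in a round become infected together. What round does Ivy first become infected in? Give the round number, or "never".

never

Round 1 — Kai becomes infected (initial).
Round 2 — checking thresholds:
  Pia: 1 of 2 neighbours ≥ 1, becomes infected.
Round 3 — checking thresholds:
  Eli: 1 of 1 neighbours ≥ 1, becomes infected.
Round 4 — no new infections; cascade stops.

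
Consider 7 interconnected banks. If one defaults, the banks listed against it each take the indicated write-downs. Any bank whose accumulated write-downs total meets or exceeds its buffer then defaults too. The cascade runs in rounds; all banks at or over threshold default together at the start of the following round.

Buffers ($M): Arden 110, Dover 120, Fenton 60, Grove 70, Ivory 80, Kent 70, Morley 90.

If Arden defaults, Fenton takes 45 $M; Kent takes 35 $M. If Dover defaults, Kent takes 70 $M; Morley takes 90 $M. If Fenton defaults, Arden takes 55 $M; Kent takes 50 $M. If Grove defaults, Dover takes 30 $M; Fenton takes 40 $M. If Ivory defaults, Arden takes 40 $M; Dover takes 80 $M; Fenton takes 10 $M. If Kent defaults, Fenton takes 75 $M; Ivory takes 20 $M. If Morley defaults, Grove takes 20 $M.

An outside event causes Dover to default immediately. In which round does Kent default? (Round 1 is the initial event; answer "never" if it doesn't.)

2

Round 1 — Dover defaults (initial).
  Kent: +70 → 70 ≥ 70
  Morley: +90 → 90 ≥ 90
Round 2 — Kent, Morley default.
  Fenton: +75 → 75 ≥ 60
  Grove: +20 → 20 < 70
  Ivory: +20 → 20 < 80
Round 3 — Fenton defaults.
  Arden: +55 → 55 < 110
No further defaults.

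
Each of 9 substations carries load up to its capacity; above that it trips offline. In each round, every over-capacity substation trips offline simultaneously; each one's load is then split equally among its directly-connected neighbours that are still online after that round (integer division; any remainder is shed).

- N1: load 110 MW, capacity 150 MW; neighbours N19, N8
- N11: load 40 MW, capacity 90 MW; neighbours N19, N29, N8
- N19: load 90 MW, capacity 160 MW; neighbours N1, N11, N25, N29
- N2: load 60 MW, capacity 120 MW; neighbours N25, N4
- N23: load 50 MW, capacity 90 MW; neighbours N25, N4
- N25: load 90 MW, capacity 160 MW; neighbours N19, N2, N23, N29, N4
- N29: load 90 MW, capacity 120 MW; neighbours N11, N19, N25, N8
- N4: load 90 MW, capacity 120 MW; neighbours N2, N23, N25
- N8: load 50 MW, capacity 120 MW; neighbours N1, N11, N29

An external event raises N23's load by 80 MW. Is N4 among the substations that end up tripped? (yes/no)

yes

Round 1 — N23 at 130 > 90. N23 trips offline.
  N23 sheds 130 MW to N25, N4: 65 each.
    N25: 90+65 = 155 ≤ 160
    N4: 90+65 = 155 > 120
Round 2 — N4 trips offline.
  N4 sheds 155 MW to N2, N25: 77 each (1 lost).
    N2: 60+77 = 137 > 120
    N25: 155+77 = 232 > 160
Round 3 — N2, N25 trip offline.
  N2 sheds 137 MW: no online neighbours, lost.
  N25 sheds 232 MW to N19, N29: 116 each.
    N19: 90+116 = 206 > 160
    N29: 90+116 = 206 > 120
Round 4 — N19, N29 trip offline.
  N19 sheds 206 MW to N1, N11: 103 each.
    N1: 110+103 = 213 > 150
    N11: 40+103 = 143 > 90
  N29 sheds 206 MW to N11, N8: 103 each.
    N11: 143+103 = 246 > 90
    N8: 50+103 = 153 > 120
Round 5 — N1, N11, N8 trip offline.
  N1 sheds 213 MW: no online neighbours, lost.
  N11 sheds 246 MW: no online neighbours, lost.
  N8 sheds 153 MW: no online neighbours, lost.
No further trips.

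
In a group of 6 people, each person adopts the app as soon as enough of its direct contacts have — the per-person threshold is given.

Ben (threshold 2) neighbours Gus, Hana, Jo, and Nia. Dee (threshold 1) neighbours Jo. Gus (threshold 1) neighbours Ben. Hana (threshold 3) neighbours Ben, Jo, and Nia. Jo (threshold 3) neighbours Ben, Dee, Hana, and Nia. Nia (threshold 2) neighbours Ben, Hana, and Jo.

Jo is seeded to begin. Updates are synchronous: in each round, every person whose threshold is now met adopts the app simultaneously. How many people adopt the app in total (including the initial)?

Round 1 — Jo adopts the app (initial).
Round 2 — checking thresholds:
  Ben: 1 of 4 neighbours < 2, holds.
  Dee: 1 of 1 neighbours ≥ 1, adopts the app.
  Hana: 1 of 3 neighbours < 3, holds.
  Nia: 1 of 3 neighbours < 2, holds.
Round 3 — no new adoptions; cascade stops.

2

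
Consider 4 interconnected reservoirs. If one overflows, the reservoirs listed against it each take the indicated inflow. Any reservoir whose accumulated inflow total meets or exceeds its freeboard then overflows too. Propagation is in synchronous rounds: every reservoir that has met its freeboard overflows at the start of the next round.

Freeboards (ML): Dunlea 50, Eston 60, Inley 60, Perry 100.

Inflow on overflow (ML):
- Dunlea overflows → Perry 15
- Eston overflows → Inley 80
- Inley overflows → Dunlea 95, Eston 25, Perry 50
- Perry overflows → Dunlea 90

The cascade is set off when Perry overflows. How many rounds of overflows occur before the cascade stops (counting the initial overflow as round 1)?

Round 1 — Perry overflows (initial).
  Dunlea: +90 → 90 ≥ 50
Round 2 — Dunlea overflows.
No further overflows.

2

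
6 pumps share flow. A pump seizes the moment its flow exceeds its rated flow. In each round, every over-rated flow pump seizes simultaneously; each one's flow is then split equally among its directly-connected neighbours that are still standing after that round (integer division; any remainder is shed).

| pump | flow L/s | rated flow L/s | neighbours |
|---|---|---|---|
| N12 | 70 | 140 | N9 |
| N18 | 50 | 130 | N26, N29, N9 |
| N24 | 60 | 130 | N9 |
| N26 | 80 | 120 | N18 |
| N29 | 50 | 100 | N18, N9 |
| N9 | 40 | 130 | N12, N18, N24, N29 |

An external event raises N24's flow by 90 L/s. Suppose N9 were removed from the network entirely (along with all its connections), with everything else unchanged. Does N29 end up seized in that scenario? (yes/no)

With N9 removed:
Round 1 — N24 at 150 > 130. N24 seizes.
  N24 sheds 150 L/s: no online neighbours, lost.
No further seizures.

no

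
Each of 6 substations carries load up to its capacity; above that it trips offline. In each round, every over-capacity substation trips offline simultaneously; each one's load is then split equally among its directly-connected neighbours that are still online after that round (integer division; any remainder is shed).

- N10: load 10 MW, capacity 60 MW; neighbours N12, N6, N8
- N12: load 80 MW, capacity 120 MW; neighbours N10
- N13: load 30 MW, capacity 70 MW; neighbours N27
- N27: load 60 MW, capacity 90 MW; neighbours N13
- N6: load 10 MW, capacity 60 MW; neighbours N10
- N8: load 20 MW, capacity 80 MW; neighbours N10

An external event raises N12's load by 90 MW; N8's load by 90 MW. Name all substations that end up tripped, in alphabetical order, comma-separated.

N10, N12, N6, N8

Round 1 — N12 at 170 > 120; N8 at 110 > 80. N12, N8 trip offline.
  N12 sheds 170 MW to N10: 170 each.
    N10: 10+170 = 180 > 60
  N8 sheds 110 MW to N10: 110 each.
    N10: 180+110 = 290 > 60
Round 2 — N10 trips offline.
  N10 sheds 290 MW to N6: 290 each.
    N6: 10+290 = 300 > 60
Round 3 — N6 trips offline.
  N6 sheds 300 MW: no online neighbours, lost.
No further trips.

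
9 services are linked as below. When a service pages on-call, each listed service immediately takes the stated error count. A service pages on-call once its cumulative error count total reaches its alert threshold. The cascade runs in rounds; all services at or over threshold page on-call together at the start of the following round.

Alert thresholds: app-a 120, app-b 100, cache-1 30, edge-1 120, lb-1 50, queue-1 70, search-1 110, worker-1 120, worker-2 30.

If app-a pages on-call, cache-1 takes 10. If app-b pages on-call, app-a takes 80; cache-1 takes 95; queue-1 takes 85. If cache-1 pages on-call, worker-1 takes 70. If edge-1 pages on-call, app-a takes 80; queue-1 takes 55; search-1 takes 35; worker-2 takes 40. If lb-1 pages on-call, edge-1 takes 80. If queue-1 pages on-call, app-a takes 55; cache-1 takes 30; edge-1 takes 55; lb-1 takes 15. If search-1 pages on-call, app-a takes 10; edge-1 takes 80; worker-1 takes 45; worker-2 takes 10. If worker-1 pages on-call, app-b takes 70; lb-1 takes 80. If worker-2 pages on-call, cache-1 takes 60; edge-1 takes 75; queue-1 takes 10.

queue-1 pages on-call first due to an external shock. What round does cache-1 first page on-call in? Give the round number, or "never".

Round 1 — queue-1 pages on-call (initial).
  app-a: +55 → 55 < 120
  cache-1: +30 → 30 ≥ 30
  edge-1: +55 → 55 < 120
  lb-1: +15 → 15 < 50
Round 2 — cache-1 pages on-call.
  worker-1: +70 → 70 < 120
No further pages.

2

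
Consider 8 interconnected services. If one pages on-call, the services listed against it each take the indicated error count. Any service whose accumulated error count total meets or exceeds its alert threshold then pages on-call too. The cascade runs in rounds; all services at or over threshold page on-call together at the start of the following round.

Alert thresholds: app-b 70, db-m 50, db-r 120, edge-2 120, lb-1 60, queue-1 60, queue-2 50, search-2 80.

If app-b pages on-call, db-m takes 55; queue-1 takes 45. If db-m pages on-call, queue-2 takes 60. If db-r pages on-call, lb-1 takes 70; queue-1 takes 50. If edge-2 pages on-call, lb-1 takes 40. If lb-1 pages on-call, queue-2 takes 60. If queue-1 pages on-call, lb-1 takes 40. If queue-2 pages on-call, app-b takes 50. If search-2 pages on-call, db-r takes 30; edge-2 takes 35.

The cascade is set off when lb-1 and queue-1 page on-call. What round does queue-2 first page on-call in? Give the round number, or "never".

Round 1 — lb-1, queue-1 page on-call (initial).
  queue-2: +60 → 60 ≥ 50
Round 2 — queue-2 pages on-call.
  app-b: +50 → 50 < 70
No further pages.

2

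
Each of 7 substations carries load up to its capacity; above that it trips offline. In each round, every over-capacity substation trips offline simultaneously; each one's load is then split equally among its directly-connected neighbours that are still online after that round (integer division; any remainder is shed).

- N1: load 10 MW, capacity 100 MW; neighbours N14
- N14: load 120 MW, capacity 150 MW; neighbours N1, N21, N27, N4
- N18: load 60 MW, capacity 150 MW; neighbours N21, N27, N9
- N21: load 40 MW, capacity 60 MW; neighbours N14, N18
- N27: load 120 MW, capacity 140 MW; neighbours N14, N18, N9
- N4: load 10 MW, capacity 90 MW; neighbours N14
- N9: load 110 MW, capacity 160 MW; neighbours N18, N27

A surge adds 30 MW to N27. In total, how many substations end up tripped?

Round 1 — N27 at 150 > 140. N27 trips offline.
  N27 sheds 150 MW to N14, N18, N9: 50 each.
    N14: 120+50 = 170 > 150
    N18: 60+50 = 110 ≤ 150
    N9: 110+50 = 160 ≤ 160
Round 2 — N14 trips offline.
  N14 sheds 170 MW to N1, N21, N4: 56 each (2 lost).
    N1: 10+56 = 66 ≤ 100
    N21: 40+56 = 96 > 60
    N4: 10+56 = 66 ≤ 90
Round 3 — N21 trips offline.
  N21 sheds 96 MW to N18: 96 each.
    N18: 110+96 = 206 > 150
Round 4 — N18 trips offline.
  N18 sheds 206 MW to N9: 206 each.
    N9: 160+206 = 366 > 160
Round 5 — N9 trips offline.
  N9 sheds 366 MW: no online neighbours, lost.
No further trips.

5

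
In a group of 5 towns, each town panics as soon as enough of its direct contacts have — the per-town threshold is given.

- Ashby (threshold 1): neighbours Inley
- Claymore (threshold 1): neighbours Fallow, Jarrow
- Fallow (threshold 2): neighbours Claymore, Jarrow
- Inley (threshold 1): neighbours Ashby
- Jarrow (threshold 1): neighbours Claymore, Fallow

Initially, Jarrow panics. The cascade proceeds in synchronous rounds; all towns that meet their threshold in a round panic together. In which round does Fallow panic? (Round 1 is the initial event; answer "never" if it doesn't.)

3

Round 1 — Jarrow panics (initial).
Round 2 — checking thresholds:
  Claymore: 1 of 2 neighbours ≥ 1, panics.
  Fallow: 1 of 2 neighbours < 2, holds.
Round 3 — checking thresholds:
  Fallow: 2 of 2 neighbours ≥ 2, panics.
Round 4 — no new panics; cascade stops.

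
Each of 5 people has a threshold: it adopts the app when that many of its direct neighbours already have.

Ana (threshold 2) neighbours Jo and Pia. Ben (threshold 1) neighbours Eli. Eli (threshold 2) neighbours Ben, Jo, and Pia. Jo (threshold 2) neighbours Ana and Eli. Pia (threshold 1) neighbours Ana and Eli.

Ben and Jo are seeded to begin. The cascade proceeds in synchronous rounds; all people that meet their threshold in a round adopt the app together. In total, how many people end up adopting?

Round 1 — Ben, Jo adopt the app (initial).
Round 2 — checking thresholds:
  Ana: 1 of 2 neighbours < 2, holds.
  Eli: 2 of 3 neighbours ≥ 2, adopts the app.
Round 3 — checking thresholds:
  Ana: 1 of 2 neighbours < 2, holds.
  Pia: 1 of 2 neighbours ≥ 1, adopts the app.
Round 4 — checking thresholds:
  Ana: 2 of 2 neighbours ≥ 2, adopts the app.
Round 5 — no new adoptions; cascade stops.

5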